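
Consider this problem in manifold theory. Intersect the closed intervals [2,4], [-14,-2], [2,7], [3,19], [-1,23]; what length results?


Intersection = [max(a_i), min(b_i)] = [3, -2].
Since 3 > -2, the intersection is empty.
Length = 0

0


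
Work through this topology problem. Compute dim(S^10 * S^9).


Join of spheres: S^m * S^n = S^{m+n+1}.
dim = 10 + 9 + 1 = 20

20


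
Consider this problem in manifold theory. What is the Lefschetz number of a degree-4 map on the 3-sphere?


On S^3: L(f) = tr(f_0*) + (-1)^3 tr(f_3*) = 1 + (-1)^3 * deg(f).
L(f) = 1 + (-1)^3 * 4 = 1 + -4 = -3

-3


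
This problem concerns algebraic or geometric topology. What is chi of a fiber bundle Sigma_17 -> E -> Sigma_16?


For a fiber bundle F -> E -> B (with CW structure): chi(E) = chi(B) * chi(F).
chi(Sigma_16) = -30, chi(Sigma_17) = -32.
chi(E) = (-30) * (-32) = 960

960


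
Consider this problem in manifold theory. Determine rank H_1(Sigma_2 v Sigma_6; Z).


For a wedge: H_1(A v B) = H_1(A) + H_1(B).
b_1(Sigma_2) = 4, b_1(Sigma_6) = 12.
b_1 = 4 + 12 = 16

16


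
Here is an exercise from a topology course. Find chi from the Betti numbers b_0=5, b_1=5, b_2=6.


chi = sum_k (-1)^k b_k.
= (5) + (-5) + (6)
= 6

6


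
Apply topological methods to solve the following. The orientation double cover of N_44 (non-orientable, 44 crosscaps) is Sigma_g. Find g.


chi(N_44) = 2 - 44 = -42.
Double cover: chi(Sigma_g) = 2 * chi(N_44) = 2*(-42) = -84.
2 - 2g = -84, so g = (2 - (-84))/2 = 86/2 = 43

43


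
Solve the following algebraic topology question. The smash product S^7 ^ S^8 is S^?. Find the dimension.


S^m ^ S^n = S^{m+n}.
k = 7 + 8 = 15

15


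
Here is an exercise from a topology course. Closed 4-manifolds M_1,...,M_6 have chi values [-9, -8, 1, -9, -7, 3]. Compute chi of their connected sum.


For n-manifolds: chi(A#B) = chi(A) + chi(B) - chi(S^4).
chi(S^4) = 1 + (-1)^4 = 2.
chi(#) = (sum chi_i) - (6-1)*chi(S^4) = -29 - 5*2 = -39

-39


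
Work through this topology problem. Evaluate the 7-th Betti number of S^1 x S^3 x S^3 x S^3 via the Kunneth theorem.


Each S^d has Poincare polynomial 1 + t^d.
The product S^1 x S^3 x S^3 x S^3 has Poincare polynomial prod(1+t^d_i).
Expanding: b_0=1, b_1=1, b_3=3, b_4=3, b_6=3, b_7=3, b_9=1, b_10=1.
b_7 = 3

3


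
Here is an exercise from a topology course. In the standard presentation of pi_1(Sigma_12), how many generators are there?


Standard presentation: pi_1(Sigma_g) = <a_1,b_1,...,a_g,b_g | [a_1,b_1]...[a_g,b_g] = 1>.
Number of generators = 2g = 2*12 = 24

24


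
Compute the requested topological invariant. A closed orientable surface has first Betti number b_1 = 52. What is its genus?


For a closed orientable surface: b_1 = 2g.
52 = 2g
g = 52 / 2 = 26

26


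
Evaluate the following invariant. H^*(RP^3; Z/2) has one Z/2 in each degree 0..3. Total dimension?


H^k(RP^3; Z/2) = Z/2 for each 0 <= k <= 3.
Total dimension = 3 + 1 = 4

4


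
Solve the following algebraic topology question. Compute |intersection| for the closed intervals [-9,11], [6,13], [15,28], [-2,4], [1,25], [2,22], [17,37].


Intersection = [max(a_i), min(b_i)] = [17, 4].
Since 17 > 4, the intersection is empty.
Length = 0

0


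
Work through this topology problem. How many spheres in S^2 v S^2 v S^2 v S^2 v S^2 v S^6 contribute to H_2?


For a wedge of spheres, H_k (k>0) is free on one generator per sphere of dimension k.
Spheres of dimension 2: count = 5.
b_2 = 5

5


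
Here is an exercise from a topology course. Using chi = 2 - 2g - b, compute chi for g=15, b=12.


For a compact orientable surface with genus g and b boundary components: chi = 2 - 2g - b.
chi = 2 - 2*15 - 12 = 2 - 30 - 12 = -40

-40


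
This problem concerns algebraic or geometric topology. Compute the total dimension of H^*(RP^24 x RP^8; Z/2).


dim H^*(RP^n; Z/2) = n+1 (one Z/2 in each degree 0..n).
Total Betti number is multiplicative.
Total = (24+1) * (8+1) = 25 * 9 = 225

225


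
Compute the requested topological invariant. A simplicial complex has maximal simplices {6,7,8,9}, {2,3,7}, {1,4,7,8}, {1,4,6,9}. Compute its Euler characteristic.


Enumerate all faces; f-vector: f_0=8, f_1=18, f_2=13, f_3=3.
chi = sum (-1)^k f_k = 0

0


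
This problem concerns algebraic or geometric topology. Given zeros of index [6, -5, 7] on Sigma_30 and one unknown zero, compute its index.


Poincare-Hopf: sum of indices = chi(M).
chi(Sigma_30) = 2 - 2*30 = -58.
Sum of known indices = 8.
x = chi - (sum known) = -58 - (8) = -66

-66


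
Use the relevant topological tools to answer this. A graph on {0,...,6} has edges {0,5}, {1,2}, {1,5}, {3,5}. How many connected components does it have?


Run DFS/union-find over 7 vertices.
V = 7, E = 4.
Number of components = 3

3


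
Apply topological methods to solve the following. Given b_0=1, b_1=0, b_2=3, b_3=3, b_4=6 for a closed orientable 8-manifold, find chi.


By Poincare duality b_k = b_{8-k}, so full Betti numbers: b_0=1, b_1=0, b_2=3, b_3=3, b_4=6, b_5=3, b_6=3, b_7=0, b_8=1.
chi = sum (-1)^k b_k = 8

8


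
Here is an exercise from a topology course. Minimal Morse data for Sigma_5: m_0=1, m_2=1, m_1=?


A perfect Morse function has m_k = b_k.
For Sigma_5: b_0=1, b_1=2g=10, b_2=1.
Saddles m_1 = 2g = 10

10


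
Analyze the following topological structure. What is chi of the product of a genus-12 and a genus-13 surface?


chi(Sigma_12) = 2 - 2*12 = -22
chi(Sigma_13) = 2 - 2*13 = -24
chi(product) = (-22) * (-24) = 528

528


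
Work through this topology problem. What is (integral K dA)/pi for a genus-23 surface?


Gauss-Bonnet: integral K dA = 2*pi*chi(M).
chi(Sigma_23) = 2 - 2*23 = -44.
(integral K dA)/pi = 2*chi = 2*(-44) = -88

-88


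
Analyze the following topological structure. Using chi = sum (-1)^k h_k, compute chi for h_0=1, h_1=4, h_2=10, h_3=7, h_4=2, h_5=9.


Handles of index k contribute (-1)^k to chi (same as CW cells).
chi = (1) + (-4) + (10) + (-7) + (2) + (-9) = -7

-7


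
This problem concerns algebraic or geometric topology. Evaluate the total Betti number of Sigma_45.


For Sigma_45: b_0 = 1, b_1 = 2g = 90, b_2 = 1.
Total = 1 + 90 + 1 = 92

92


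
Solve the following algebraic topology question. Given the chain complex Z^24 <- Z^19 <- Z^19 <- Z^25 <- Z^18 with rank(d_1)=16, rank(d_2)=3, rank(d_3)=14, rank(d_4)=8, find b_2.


rank H_k = rank(ker d_k) - rank(im d_{k+1}).
rank(ker d_2) = rank(C_2) - rank(d_2) = 19 - 3 = 16.
rank(im d_{2+1}) = 14.
rank H_2 = 16 - 14 = 2

2


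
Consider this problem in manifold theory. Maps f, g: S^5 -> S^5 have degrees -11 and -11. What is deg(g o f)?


Degree is multiplicative under composition: deg(g o f) = deg(g) * deg(f).
= -11 * -11 = 121

121


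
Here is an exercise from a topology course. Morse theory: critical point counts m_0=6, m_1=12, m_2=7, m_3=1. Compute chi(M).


Morse theory: chi(M) = sum_k (-1)^k m_k where m_k = #(index-k critical points).
= (6) + (-12) + (7) + (-1) = 0

0


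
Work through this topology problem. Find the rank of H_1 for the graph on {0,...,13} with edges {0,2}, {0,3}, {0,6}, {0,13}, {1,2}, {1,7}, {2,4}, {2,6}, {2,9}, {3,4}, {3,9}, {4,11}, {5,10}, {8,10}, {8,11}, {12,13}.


b_1 = E - V + (number of components).
E = 16, V = 14, components = 1.
b_1 = 16 - 14 + 1 = 3

3


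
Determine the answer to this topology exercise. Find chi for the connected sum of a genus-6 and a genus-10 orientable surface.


chi(Sigma_6) = 2 - 2*6 = -10
chi(Sigma_10) = 2 - 2*10 = -18
For surfaces: chi(A#B) = chi(A) + chi(B) - 2.
chi = -10 + -18 - 2 = -30

-30


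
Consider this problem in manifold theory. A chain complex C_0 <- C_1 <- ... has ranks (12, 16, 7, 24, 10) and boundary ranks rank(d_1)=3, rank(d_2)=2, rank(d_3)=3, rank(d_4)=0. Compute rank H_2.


rank H_k = rank(ker d_k) - rank(im d_{k+1}).
rank(ker d_2) = rank(C_2) - rank(d_2) = 7 - 2 = 5.
rank(im d_{2+1}) = 3.
rank H_2 = 5 - 3 = 2

2


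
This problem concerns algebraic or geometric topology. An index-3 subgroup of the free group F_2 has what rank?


Nielsen-Schreier: an index-n subgroup of F_r is free of rank 1 + n(r-1).
Equivalently: chi(cover) = n*chi(base); chi(vee_r S^1) = 1 - 2 = -1.
chi(E) = 3*(-1) = -3; rank = 1 - chi(E) = 1 - (-3) = 4.
rank = 1 + 3*(2-1) = 1 + 3 = 4

4


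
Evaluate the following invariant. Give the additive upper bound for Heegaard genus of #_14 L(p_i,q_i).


Heegaard genus satisfies g(A#B) <= g(A) + g(B).
Each lens space has g = 1.
Upper bound: 14 * 1 = 14

14


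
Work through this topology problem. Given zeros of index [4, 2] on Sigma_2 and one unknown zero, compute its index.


Poincare-Hopf: sum of indices = chi(M).
chi(Sigma_2) = 2 - 2*2 = -2.
Sum of known indices = 6.
x = chi - (sum known) = -2 - (6) = -8

-8


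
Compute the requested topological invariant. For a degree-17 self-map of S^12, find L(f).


On S^12: L(f) = tr(f_0*) + (-1)^12 tr(f_12*) = 1 + (-1)^12 * deg(f).
L(f) = 1 + (-1)^12 * 17 = 1 + 17 = 18

18


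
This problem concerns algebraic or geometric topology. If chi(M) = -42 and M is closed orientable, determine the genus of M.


chi = 2 - 2g for closed orientable surfaces.
-42 = 2 - 2g
2g = 2 - (-42) = 44
g = 22

22


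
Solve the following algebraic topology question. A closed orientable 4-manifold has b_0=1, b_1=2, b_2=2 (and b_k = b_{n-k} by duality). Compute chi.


By Poincare duality b_k = b_{4-k}, so full Betti numbers: b_0=1, b_1=2, b_2=2, b_3=2, b_4=1.
chi = sum (-1)^k b_k = 0

0


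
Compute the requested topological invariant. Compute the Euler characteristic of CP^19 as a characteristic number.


For any closed oriented manifold, <e(TM),[M]> = chi(M).
chi(CP^19) = 19+1 = 20

20


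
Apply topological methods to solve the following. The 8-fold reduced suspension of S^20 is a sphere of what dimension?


Each suspension raises dimension by 1: Sigma S^n = S^{n+1}.
Sigma^8 S^20 = S^{20+8} = S^28

28


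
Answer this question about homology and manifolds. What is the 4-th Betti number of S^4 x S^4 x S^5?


Each S^d has Poincare polynomial 1 + t^d.
The product S^4 x S^4 x S^5 has Poincare polynomial prod(1+t^d_i).
Expanding: b_0=1, b_4=2, b_5=1, b_8=1, b_9=2, b_13=1.
b_4 = 2

2


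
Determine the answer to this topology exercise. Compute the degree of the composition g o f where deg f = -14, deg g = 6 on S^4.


Degree is multiplicative under composition: deg(g o f) = deg(g) * deg(f).
= 6 * -14 = -84

-84


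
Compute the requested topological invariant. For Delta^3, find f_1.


Delta^3 has 3+1 vertices. A 1-face is a choice of 1+1 vertices.
f_1 = C(3+1, 1+1) = C(4,2) = 6

6


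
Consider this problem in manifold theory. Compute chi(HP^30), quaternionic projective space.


HP^30 has one cell in each dimension 0, 4, ..., 4*30 (30+1 cells, all even-dim).
chi = 30 + 1 = 31

31


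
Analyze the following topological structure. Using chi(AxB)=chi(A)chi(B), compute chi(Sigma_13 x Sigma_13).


chi(Sigma_13) = 2 - 2*13 = -24
chi(Sigma_13) = 2 - 2*13 = -24
chi(product) = (-24) * (-24) = 576

576


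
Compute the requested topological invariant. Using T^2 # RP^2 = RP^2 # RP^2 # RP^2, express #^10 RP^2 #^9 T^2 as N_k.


Since a >= 1, the sum is non-orientable; each T^2 can be replaced by RP^2 # RP^2 (since T^2#RP^2 = 3RP^2).
Total crosscaps k = 10 + 2*9 = 28.
Check via chi: chi = 10*1 + 9*0 - (10+9-1)*2 = -26 = 2 - k = -26. Consistent.

28


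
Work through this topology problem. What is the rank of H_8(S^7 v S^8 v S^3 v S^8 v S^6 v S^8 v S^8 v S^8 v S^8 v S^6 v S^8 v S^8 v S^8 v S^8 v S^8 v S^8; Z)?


For a wedge of spheres, H_k (k>0) is free on one generator per sphere of dimension k.
Spheres of dimension 8: count = 12.
b_8 = 12

12


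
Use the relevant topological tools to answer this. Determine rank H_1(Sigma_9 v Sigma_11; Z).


For a wedge: H_1(A v B) = H_1(A) + H_1(B).
b_1(Sigma_9) = 18, b_1(Sigma_11) = 22.
b_1 = 18 + 22 = 40

40


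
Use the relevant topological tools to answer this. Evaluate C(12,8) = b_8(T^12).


By the Kunneth formula, b_k(T^n) = C(n,k).
b_8(T^12) = C(12,8).
C(12,8) = 12!/(8!*4!) = 495

495


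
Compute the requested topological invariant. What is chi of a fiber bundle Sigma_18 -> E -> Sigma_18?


For a fiber bundle F -> E -> B (with CW structure): chi(E) = chi(B) * chi(F).
chi(Sigma_18) = -34, chi(Sigma_18) = -34.
chi(E) = (-34) * (-34) = 1156

1156


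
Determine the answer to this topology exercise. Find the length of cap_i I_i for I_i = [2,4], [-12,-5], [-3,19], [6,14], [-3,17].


Intersection = [max(a_i), min(b_i)] = [6, -5].
Since 6 > -5, the intersection is empty.
Length = 0

0


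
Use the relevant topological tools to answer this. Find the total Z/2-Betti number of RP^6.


H^k(RP^6; Z/2) = Z/2 for each 0 <= k <= 6.
Total dimension = 6 + 1 = 7

7


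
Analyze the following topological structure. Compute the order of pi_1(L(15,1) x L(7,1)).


pi_1(X x Y) = pi_1(X) x pi_1(Y).
pi_1(L(15,1)) = Z/15, pi_1(L(7,1)) = Z/7.
|Z/15 x Z/7| = 15 * 7 = 105

105


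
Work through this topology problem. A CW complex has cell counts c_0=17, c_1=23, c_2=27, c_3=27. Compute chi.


chi = sum_k (-1)^k c_k.
= (-1)^0*17 + (-1)^1*23 + (-1)^2*27 + (-1)^3*27
= (17) + (-23) + (27) + (-27)
= -6

-6


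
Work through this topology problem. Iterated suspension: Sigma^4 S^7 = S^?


Each suspension raises dimension by 1: Sigma S^n = S^{n+1}.
Sigma^4 S^7 = S^{7+4} = S^11

11


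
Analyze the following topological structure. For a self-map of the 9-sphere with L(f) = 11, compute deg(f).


L(f) = 1 + (-1)^9 deg(f) on S^9.
11 = 1 + (-1)^9 * deg(f)
(-1)^9 * deg(f) = 10
deg(f) = -10

-10


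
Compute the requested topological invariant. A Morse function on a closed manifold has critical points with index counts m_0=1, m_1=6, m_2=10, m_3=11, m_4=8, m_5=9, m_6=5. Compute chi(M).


Morse theory: chi(M) = sum_k (-1)^k m_k where m_k = #(index-k critical points).
= (1) + (-6) + (10) + (-11) + (8) + (-9) + (5) = -2

-2


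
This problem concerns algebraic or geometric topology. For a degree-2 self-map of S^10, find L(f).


On S^10: L(f) = tr(f_0*) + (-1)^10 tr(f_10*) = 1 + (-1)^10 * deg(f).
L(f) = 1 + (-1)^10 * 2 = 1 + 2 = 3

3


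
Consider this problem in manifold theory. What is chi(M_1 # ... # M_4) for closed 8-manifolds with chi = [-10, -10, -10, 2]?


For n-manifolds: chi(A#B) = chi(A) + chi(B) - chi(S^8).
chi(S^8) = 1 + (-1)^8 = 2.
chi(#) = (sum chi_i) - (4-1)*chi(S^8) = -28 - 3*2 = -34

-34


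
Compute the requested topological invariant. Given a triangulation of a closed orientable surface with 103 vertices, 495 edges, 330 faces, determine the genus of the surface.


chi = V - E + F = 103 - 495 + 330 = -62
For orientable closed surface: chi = 2 - 2g, so g = (2 - chi)/2.
g = (2 - (-62)) / 2 = 64 / 2 = 32

32


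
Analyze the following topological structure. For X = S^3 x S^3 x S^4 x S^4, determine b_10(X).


Each S^d has Poincare polynomial 1 + t^d.
The product S^3 x S^3 x S^4 x S^4 has Poincare polynomial prod(1+t^d_i).
Expanding: b_0=1, b_3=2, b_4=2, b_6=1, b_7=4, b_8=1, b_10=2, b_11=2, b_14=1.
b_10 = 2

2


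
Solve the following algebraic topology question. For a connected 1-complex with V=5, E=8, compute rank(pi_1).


For a connected graph: rank(pi_1) = b_1 = E - V + 1 = 1 - chi.
chi = V - E = 5 - 8 = -3.
rank = 1 - (-3) = 8 - 5 + 1 = 4

4


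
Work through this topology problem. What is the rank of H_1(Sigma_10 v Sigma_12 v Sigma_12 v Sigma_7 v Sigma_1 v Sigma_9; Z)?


For a wedge X v Y: reduced H_k(X v Y) = H_k(X) + H_k(Y).
Each Sigma_g contributes b_1 = 2g.
b_1 = 20 + 24 + 24 + 14 + 2 + 18 = 102

102


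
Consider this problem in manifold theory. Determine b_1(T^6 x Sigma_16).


pi_1(A x B) = pi_1(A) x pi_1(B); rank of abelianization = b_1.
b_1(T^6) = 6, b_1(Sigma_16) = 2*16 = 32.
b_1(product) = 6 + 32 = 38

38


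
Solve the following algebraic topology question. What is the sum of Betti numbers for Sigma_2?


For Sigma_2: b_0 = 1, b_1 = 2g = 4, b_2 = 1.
Total = 1 + 4 + 1 = 6

6


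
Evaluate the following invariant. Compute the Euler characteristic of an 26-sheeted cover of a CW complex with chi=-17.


For a finite covering: chi(E) = (number of sheets) * chi(B).
chi(E) = 26 * (-17) = -442

-442


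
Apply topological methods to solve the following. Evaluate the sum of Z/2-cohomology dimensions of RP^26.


H^k(RP^26; Z/2) = Z/2 for each 0 <= k <= 26.
Total dimension = 26 + 1 = 27

27


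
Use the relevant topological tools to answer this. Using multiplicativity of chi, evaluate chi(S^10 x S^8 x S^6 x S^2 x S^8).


chi is multiplicative: chi(X x Y) = chi(X) chi(Y).
Each even-dim sphere has chi = 2. There are 5 factors.
chi = 2^5 = 32

32


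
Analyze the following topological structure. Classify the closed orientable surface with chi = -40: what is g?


chi = 2 - 2g for closed orientable surfaces.
-40 = 2 - 2g
2g = 2 - (-40) = 42
g = 21

21


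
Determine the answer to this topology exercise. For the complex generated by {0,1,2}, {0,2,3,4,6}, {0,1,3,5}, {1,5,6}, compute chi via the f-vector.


Enumerate all faces; f-vector: f_0=7, f_1=18, f_2=16, f_3=6, f_4=1.
chi = sum (-1)^k f_k = 0

0


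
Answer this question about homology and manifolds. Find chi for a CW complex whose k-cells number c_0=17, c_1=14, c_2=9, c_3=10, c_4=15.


chi = sum_k (-1)^k c_k.
= (-1)^0*17 + (-1)^1*14 + (-1)^2*9 + (-1)^3*10 + (-1)^4*15
= (17) + (-14) + (9) + (-10) + (15)
= 17

17


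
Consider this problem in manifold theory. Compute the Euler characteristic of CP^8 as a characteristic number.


For any closed oriented manifold, <e(TM),[M]> = chi(M).
chi(CP^8) = 8+1 = 9

9


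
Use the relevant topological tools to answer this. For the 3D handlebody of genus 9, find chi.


A genus-g handlebody deformation retracts to a wedge of g circles.
chi(vee_g S^1) = 1 - g.
chi(H_9) = 1 - 9 = -8

-8


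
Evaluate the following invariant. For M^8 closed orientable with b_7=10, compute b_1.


Poincare duality for closed orientable n-manifolds: b_k = b_{n-k}.
Here n = 8, so b_1 = b_7 = 10

10


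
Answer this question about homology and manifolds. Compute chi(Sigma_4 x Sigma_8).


chi(Sigma_4) = 2 - 2*4 = -6
chi(Sigma_8) = 2 - 2*8 = -14
chi(product) = (-6) * (-14) = 84

84


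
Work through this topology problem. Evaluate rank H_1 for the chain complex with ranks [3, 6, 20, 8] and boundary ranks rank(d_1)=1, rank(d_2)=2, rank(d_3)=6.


rank H_k = rank(ker d_k) - rank(im d_{k+1}).
rank(ker d_1) = rank(C_1) - rank(d_1) = 6 - 1 = 5.
rank(im d_{1+1}) = 2.
rank H_1 = 5 - 2 = 3

3


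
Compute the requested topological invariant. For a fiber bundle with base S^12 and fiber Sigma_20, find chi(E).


chi(S^12) = 2 (n even), chi(Sigma_20) = 2 - 2*20 = -38.
chi(E) = 2 * (-38) = -76

-76


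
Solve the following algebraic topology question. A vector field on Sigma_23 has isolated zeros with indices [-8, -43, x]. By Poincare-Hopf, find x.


Poincare-Hopf: sum of indices = chi(M).
chi(Sigma_23) = 2 - 2*23 = -44.
Sum of known indices = -51.
x = chi - (sum known) = -44 - (-51) = 7

7


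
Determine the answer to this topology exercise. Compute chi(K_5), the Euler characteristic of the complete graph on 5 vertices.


K_5: V = 5, E = C(5,2) = 10.
chi = V - E = 5 - 10 = -5

-5


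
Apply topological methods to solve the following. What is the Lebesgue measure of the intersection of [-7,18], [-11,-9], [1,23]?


Intersection = [max(a_i), min(b_i)] = [1, -9].
Since 1 > -9, the intersection is empty.
Length = 0

0


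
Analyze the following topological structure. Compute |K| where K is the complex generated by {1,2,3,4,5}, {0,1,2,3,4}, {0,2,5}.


Each maximal simplex on m vertices has 2^m - 1 nonempty faces.
Take the union (dedupe shared faces).
Total distinct faces = 49

49


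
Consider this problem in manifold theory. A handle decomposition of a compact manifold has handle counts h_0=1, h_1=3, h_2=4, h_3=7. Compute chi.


Handles of index k contribute (-1)^k to chi (same as CW cells).
chi = (1) + (-3) + (4) + (-7) = -5

-5


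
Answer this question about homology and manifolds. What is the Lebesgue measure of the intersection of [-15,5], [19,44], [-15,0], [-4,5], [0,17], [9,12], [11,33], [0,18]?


Intersection = [max(a_i), min(b_i)] = [19, 0].
Since 19 > 0, the intersection is empty.
Length = 0

0


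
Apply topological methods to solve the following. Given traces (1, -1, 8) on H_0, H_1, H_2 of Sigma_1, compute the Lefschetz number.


L(f) = tr(f_0*) - tr(f_1*) + tr(f_2*).
= 1 - (-1) + (8)
= 10

10


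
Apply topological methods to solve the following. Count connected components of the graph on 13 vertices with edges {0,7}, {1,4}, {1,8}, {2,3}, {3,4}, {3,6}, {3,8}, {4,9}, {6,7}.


Run DFS/union-find over 13 vertices.
V = 13, E = 9.
Number of components = 5

5


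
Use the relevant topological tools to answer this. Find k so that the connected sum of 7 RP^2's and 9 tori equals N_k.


Since a >= 1, the sum is non-orientable; each T^2 can be replaced by RP^2 # RP^2 (since T^2#RP^2 = 3RP^2).
Total crosscaps k = 7 + 2*9 = 25.
Check via chi: chi = 7*1 + 9*0 - (7+9-1)*2 = -23 = 2 - k = -23. Consistent.

25


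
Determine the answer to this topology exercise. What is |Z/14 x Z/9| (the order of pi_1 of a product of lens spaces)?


pi_1(X x Y) = pi_1(X) x pi_1(Y).
pi_1(L(14,1)) = Z/14, pi_1(L(9,1)) = Z/9.
|Z/14 x Z/9| = 14 * 9 = 126

126


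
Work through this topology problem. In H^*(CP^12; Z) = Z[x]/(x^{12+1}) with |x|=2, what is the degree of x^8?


|x| = 2 in H^*(CP^n).
|x^8| = 8 * |x| = 8 * 2 = 16

16


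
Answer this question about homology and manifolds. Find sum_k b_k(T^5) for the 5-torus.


b_k(T^5) = C(5,k), so the sum over k is sum_k C(5,k) = 2^5.
Total = 2^5 = 32

32


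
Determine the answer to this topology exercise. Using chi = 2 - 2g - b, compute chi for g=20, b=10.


For a compact orientable surface with genus g and b boundary components: chi = 2 - 2g - b.
chi = 2 - 2*20 - 10 = 2 - 40 - 10 = -48

-48


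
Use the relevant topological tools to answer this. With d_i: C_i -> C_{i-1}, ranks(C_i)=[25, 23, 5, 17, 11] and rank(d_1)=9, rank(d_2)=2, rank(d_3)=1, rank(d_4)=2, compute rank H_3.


rank H_k = rank(ker d_k) - rank(im d_{k+1}).
rank(ker d_3) = rank(C_3) - rank(d_3) = 17 - 1 = 16.
rank(im d_{3+1}) = 2.
rank H_3 = 16 - 2 = 14

14


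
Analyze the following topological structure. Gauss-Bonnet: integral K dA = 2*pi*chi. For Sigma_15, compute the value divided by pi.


Gauss-Bonnet: integral K dA = 2*pi*chi(M).
chi(Sigma_15) = 2 - 2*15 = -28.
(integral K dA)/pi = 2*chi = 2*(-28) = -56

-56


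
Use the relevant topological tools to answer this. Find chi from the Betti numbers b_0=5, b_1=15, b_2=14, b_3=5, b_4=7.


chi = sum_k (-1)^k b_k.
= (5) + (-15) + (14) + (-5) + (7)
= 6

6


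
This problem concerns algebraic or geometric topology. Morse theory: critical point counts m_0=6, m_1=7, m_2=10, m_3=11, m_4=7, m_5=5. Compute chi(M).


Morse theory: chi(M) = sum_k (-1)^k m_k where m_k = #(index-k critical points).
= (6) + (-7) + (10) + (-11) + (7) + (-5) = 0

0


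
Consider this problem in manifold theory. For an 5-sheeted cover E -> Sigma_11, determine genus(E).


For an n-sheeted cover: chi(E) = n * chi(B).
chi(Sigma_11) = 2 - 2*11 = -20.
chi(E) = 5 * (-20) = -100.
genus(E) = (2 - chi(E))/2 = (2 - (-100))/2 = 102/2 = 51

51


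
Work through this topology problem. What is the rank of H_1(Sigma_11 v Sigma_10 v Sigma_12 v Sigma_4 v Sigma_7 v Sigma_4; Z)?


For a wedge X v Y: reduced H_k(X v Y) = H_k(X) + H_k(Y).
Each Sigma_g contributes b_1 = 2g.
b_1 = 22 + 20 + 24 + 8 + 14 + 8 = 96

96


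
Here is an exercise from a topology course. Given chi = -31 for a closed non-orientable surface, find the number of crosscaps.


chi = 2 - k for closed non-orientable surfaces with k crosscaps.
-31 = 2 - k
k = 2 - (-31) = 33

33


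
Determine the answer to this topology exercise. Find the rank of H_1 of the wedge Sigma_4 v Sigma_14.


For a wedge: H_1(A v B) = H_1(A) + H_1(B).
b_1(Sigma_4) = 8, b_1(Sigma_14) = 28.
b_1 = 8 + 28 = 36

36


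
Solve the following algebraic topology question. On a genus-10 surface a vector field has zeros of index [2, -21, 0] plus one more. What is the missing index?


Poincare-Hopf: sum of indices = chi(M).
chi(Sigma_10) = 2 - 2*10 = -18.
Sum of known indices = -19.
x = chi - (sum known) = -18 - (-19) = 1

1


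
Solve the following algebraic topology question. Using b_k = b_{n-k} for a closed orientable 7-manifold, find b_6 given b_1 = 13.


Poincare duality for closed orientable n-manifolds: b_k = b_{n-k}.
Here n = 7, so b_6 = b_1 = 13

13


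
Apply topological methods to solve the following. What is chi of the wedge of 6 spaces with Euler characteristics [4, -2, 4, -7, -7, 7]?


chi(A v B) = chi(A) + chi(B) - 1 (one point identified).
For 6 spaces: chi = (sum chi_i) - (6 - 1).
sum = -1; chi = -1 - 5 = -6

-6


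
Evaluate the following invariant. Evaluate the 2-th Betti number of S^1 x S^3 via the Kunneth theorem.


Each S^d has Poincare polynomial 1 + t^d.
The product S^1 x S^3 has Poincare polynomial prod(1+t^d_i).
Expanding: b_0=1, b_1=1, b_3=1, b_4=1.
b_2 = 0

0


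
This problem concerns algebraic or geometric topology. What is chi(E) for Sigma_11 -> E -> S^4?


chi(S^4) = 2 (n even), chi(Sigma_11) = 2 - 2*11 = -20.
chi(E) = 2 * (-20) = -40

-40


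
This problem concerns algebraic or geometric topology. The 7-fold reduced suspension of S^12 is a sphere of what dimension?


Each suspension raises dimension by 1: Sigma S^n = S^{n+1}.
Sigma^7 S^12 = S^{12+7} = S^19

19


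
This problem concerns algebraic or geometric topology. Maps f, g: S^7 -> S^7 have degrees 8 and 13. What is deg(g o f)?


Degree is multiplicative under composition: deg(g o f) = deg(g) * deg(f).
= 13 * 8 = 104

104


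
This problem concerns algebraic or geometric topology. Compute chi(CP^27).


CP^27 has one cell in each even dimension 0, 2, ..., 2*27 (27+1 cells total).
All cells are even-dimensional, so chi = number of cells.
chi = 27 + 1 = 28

28


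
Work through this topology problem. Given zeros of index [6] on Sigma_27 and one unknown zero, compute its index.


Poincare-Hopf: sum of indices = chi(M).
chi(Sigma_27) = 2 - 2*27 = -52.
Sum of known indices = 6.
x = chi - (sum known) = -52 - (6) = -58

-58


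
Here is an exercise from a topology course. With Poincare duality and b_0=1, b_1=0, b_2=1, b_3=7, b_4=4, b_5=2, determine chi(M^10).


By Poincare duality b_k = b_{10-k}, so full Betti numbers: b_0=1, b_1=0, b_2=1, b_3=7, b_4=4, b_5=2, b_6=4, b_7=7, b_8=1, b_9=0, b_10=1.
chi = sum (-1)^k b_k = -4

-4


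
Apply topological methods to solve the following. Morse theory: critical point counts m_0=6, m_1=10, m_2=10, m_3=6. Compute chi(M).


Morse theory: chi(M) = sum_k (-1)^k m_k where m_k = #(index-k critical points).
= (6) + (-10) + (10) + (-6) = 0

0


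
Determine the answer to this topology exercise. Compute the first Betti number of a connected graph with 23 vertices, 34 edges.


For a connected graph: rank(pi_1) = b_1 = E - V + 1 = 1 - chi.
chi = V - E = 23 - 34 = -11.
rank = 1 - (-11) = 34 - 23 + 1 = 12

12


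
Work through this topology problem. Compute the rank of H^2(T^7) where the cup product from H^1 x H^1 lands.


Cup product: H^p x H^q -> H^{p+q}; here p+q = 1+1 = 2.
rank H^k(T^n) = C(n,k).
C(7,2) = 21

21


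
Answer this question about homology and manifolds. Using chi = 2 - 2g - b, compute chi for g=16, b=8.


For a compact orientable surface with genus g and b boundary components: chi = 2 - 2g - b.
chi = 2 - 2*16 - 8 = 2 - 32 - 8 = -38

-38


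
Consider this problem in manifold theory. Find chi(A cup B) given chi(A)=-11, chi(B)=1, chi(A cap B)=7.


chi(A cup B) = chi(A) + chi(B) - chi(A cap B)
= -11 + (1) - (7)
= -17

-17


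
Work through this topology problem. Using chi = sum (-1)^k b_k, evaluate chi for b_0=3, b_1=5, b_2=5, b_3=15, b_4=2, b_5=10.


chi = sum_k (-1)^k b_k.
= (3) + (-5) + (5) + (-15) + (2) + (-10)
= -20

-20


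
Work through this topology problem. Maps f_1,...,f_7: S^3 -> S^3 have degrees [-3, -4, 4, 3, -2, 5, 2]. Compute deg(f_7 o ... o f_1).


Degree is multiplicative: deg(composition) = product of degrees.
= (-3) * (-4) * (4) * (3) * (-2) * (5) * (2) = -2880

-2880


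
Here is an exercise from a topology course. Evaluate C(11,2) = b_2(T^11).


By the Kunneth formula, b_k(T^n) = C(n,k).
b_2(T^11) = C(11,2).
C(11,2) = 11!/(2!*9!) = 55

55


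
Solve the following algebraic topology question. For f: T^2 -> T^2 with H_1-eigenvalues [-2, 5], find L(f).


For a torus self-map: L(f) = det(I - A) where A acts on H_1.
L(f) = (1--2) * (1-5) = 3 * -4 = -12

-12


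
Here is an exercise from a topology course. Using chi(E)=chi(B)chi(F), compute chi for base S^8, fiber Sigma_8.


chi(S^8) = 2 (n even), chi(Sigma_8) = 2 - 2*8 = -14.
chi(E) = 2 * (-14) = -28

-28


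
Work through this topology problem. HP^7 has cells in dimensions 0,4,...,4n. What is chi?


HP^7 has one cell in each dimension 0, 4, ..., 4*7 (7+1 cells, all even-dim).
chi = 7 + 1 = 8

8


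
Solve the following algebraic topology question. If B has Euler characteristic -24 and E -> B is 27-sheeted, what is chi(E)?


For a finite covering: chi(E) = (number of sheets) * chi(B).
chi(E) = 27 * (-24) = -648

-648


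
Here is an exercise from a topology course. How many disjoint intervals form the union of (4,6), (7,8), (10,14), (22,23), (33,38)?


Sort and merge overlapping open intervals.
Merged: (4,6), (7,8), (10,14), (22,23), (33,38).
Number of components = 5

5


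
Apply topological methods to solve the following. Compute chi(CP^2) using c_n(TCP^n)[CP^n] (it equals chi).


For any closed oriented manifold, <e(TM),[M]> = chi(M).
chi(CP^2) = 2+1 = 3

3


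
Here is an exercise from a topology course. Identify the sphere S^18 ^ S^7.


S^m ^ S^n = S^{m+n}.
k = 18 + 7 = 25

25


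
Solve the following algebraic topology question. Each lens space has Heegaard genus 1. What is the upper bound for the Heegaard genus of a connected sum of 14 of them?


Heegaard genus satisfies g(A#B) <= g(A) + g(B).
Each lens space has g = 1.
Upper bound: 14 * 1 = 14

14


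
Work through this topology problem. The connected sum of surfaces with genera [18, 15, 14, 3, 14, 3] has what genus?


Genus is additive under connected sum of orientable surfaces.
g = 18 + 15 + 14 + 3 + 14 + 3 = 67

67


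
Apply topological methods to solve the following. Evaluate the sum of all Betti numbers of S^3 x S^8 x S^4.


Total Betti number is multiplicative under products.
Each S^d (d>=1) has total Betti number 2.
There are 3 sphere factors.
Total = 2^3 = 8

8


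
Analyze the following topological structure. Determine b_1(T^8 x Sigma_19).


pi_1(A x B) = pi_1(A) x pi_1(B); rank of abelianization = b_1.
b_1(T^8) = 8, b_1(Sigma_19) = 2*19 = 38.
b_1(product) = 8 + 38 = 46

46


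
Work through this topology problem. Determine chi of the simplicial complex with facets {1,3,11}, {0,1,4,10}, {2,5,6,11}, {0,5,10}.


Enumerate all faces; f-vector: f_0=9, f_1=17, f_2=10, f_3=2.
chi = sum (-1)^k f_k = 0

0


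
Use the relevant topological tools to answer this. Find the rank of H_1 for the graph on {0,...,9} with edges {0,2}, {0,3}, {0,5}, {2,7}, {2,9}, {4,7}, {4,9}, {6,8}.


b_1 = E - V + (number of components).
E = 8, V = 10, components = 3.
b_1 = 8 - 10 + 3 = 1

1


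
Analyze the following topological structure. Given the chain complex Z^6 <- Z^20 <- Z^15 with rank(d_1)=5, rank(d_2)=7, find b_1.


rank H_k = rank(ker d_k) - rank(im d_{k+1}).
rank(ker d_1) = rank(C_1) - rank(d_1) = 20 - 5 = 15.
rank(im d_{1+1}) = 7.
rank H_1 = 15 - 7 = 8

8


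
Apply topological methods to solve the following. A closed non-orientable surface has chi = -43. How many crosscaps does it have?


chi = 2 - k for closed non-orientable surfaces with k crosscaps.
-43 = 2 - k
k = 2 - (-43) = 45

45


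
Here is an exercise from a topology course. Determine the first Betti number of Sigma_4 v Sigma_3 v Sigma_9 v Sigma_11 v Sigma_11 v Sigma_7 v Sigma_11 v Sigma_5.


For a wedge X v Y: reduced H_k(X v Y) = H_k(X) + H_k(Y).
Each Sigma_g contributes b_1 = 2g.
b_1 = 8 + 6 + 18 + 22 + 22 + 14 + 22 + 10 = 122

122


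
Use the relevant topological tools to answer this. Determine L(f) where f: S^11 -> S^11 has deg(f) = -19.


On S^11: L(f) = tr(f_0*) + (-1)^11 tr(f_11*) = 1 + (-1)^11 * deg(f).
L(f) = 1 + (-1)^11 * -19 = 1 + 19 = 20

20


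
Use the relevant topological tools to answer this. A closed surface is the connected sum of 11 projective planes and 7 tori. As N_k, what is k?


Since a >= 1, the sum is non-orientable; each T^2 can be replaced by RP^2 # RP^2 (since T^2#RP^2 = 3RP^2).
Total crosscaps k = 11 + 2*7 = 25.
Check via chi: chi = 11*1 + 7*0 - (11+7-1)*2 = -23 = 2 - k = -23. Consistent.

25


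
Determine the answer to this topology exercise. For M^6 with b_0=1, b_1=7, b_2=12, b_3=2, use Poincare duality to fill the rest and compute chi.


By Poincare duality b_k = b_{6-k}, so full Betti numbers: b_0=1, b_1=7, b_2=12, b_3=2, b_4=12, b_5=7, b_6=1.
chi = sum (-1)^k b_k = 10

10


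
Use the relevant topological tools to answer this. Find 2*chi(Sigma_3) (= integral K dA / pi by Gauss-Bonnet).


Gauss-Bonnet: integral K dA = 2*pi*chi(M).
chi(Sigma_3) = 2 - 2*3 = -4.
(integral K dA)/pi = 2*chi = 2*(-4) = -8

-8


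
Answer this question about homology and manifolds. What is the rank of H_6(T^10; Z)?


By the Kunneth formula, b_k(T^n) = C(n,k).
b_6(T^10) = C(10,6).
C(10,6) = 10!/(6!*4!) = 210

210


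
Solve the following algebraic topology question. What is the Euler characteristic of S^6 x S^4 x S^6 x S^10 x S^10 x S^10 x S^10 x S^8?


chi is multiplicative: chi(X x Y) = chi(X) chi(Y).
Each even-dim sphere has chi = 2. There are 8 factors.
chi = 2^8 = 256

256


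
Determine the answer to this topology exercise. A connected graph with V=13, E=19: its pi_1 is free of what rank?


For a connected graph: rank(pi_1) = b_1 = E - V + 1 = 1 - chi.
chi = V - E = 13 - 19 = -6.
rank = 1 - (-6) = 19 - 13 + 1 = 7

7


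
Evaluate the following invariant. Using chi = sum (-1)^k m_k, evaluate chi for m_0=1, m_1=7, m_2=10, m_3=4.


Morse theory: chi(M) = sum_k (-1)^k m_k where m_k = #(index-k critical points).
= (1) + (-7) + (10) + (-4) = 0

0


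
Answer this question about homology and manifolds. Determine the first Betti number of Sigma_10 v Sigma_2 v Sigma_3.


For a wedge X v Y: reduced H_k(X v Y) = H_k(X) + H_k(Y).
Each Sigma_g contributes b_1 = 2g.
b_1 = 20 + 4 + 6 = 30

30


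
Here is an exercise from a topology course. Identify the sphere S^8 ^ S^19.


S^m ^ S^n = S^{m+n}.
k = 8 + 19 = 27

27


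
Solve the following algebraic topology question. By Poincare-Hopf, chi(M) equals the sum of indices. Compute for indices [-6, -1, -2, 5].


Poincare-Hopf: chi(M) = sum of indices of zeros.
chi = (-6) + (-1) + (-2) + (5) = -4

-4


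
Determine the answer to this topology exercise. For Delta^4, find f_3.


Delta^4 has 4+1 vertices. A 3-face is a choice of 3+1 vertices.
f_3 = C(4+1, 3+1) = C(5,4) = 5

5


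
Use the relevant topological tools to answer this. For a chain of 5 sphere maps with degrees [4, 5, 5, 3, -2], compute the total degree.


Degree is multiplicative: deg(composition) = product of degrees.
= (4) * (5) * (5) * (3) * (-2) = -600

-600


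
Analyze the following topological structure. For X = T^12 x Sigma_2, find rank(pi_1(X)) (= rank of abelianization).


pi_1(A x B) = pi_1(A) x pi_1(B); rank of abelianization = b_1.
b_1(T^12) = 12, b_1(Sigma_2) = 2*2 = 4.
b_1(product) = 12 + 4 = 16

16


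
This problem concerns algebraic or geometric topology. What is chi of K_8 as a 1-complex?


K_8: V = 8, E = C(8,2) = 28.
chi = V - E = 8 - 28 = -20

-20


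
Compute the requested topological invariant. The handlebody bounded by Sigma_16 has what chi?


A genus-g handlebody deformation retracts to a wedge of g circles.
chi(vee_g S^1) = 1 - g.
chi(H_16) = 1 - 16 = -15

-15


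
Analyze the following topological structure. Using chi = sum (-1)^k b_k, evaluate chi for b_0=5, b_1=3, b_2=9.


chi = sum_k (-1)^k b_k.
= (5) + (-3) + (9)
= 11

11


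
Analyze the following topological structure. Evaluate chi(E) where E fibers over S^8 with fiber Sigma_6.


chi(S^8) = 2 (n even), chi(Sigma_6) = 2 - 2*6 = -10.
chi(E) = 2 * (-10) = -20

-20


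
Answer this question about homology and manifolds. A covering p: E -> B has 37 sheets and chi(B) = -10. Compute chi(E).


For a finite covering: chi(E) = (number of sheets) * chi(B).
chi(E) = 37 * (-10) = -370

-370


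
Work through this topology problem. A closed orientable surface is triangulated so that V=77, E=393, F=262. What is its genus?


chi = V - E + F = 77 - 393 + 262 = -54
For orientable closed surface: chi = 2 - 2g, so g = (2 - chi)/2.
g = (2 - (-54)) / 2 = 56 / 2 = 28

28


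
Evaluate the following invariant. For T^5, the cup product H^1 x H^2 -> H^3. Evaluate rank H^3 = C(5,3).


Cup product: H^p x H^q -> H^{p+q}; here p+q = 1+2 = 3.
rank H^k(T^n) = C(n,k).
C(5,3) = 10

10


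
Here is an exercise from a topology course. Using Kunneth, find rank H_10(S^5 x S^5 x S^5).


Each S^d has Poincare polynomial 1 + t^d.
The product S^5 x S^5 x S^5 has Poincare polynomial prod(1+t^d_i).
Expanding: b_0=1, b_5=3, b_10=3, b_15=1.
b_10 = 3

3


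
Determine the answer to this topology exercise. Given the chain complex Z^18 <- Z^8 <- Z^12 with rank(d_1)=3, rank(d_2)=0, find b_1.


rank H_k = rank(ker d_k) - rank(im d_{k+1}).
rank(ker d_1) = rank(C_1) - rank(d_1) = 8 - 3 = 5.
rank(im d_{1+1}) = 0.
rank H_1 = 5 - 0 = 5

5


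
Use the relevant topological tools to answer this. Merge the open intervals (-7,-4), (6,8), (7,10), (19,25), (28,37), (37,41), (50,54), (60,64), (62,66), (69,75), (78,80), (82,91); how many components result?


Sort and merge overlapping open intervals.
Merged: (-7,-4), (6,10), (19,25), (28,37), (37,41), (50,54), (60,66), (69,75), (78,80), (82,91).
Number of components = 10

10


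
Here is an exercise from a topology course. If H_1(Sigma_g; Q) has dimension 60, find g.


For a closed orientable surface: b_1 = 2g.
60 = 2g
g = 60 / 2 = 30

30


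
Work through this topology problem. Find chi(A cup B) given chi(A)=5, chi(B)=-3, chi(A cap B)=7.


chi(A cup B) = chi(A) + chi(B) - chi(A cap B)
= 5 + (-3) - (7)
= -5

-5


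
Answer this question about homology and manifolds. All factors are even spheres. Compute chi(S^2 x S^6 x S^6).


chi is multiplicative: chi(X x Y) = chi(X) chi(Y).
Each even-dim sphere has chi = 2. There are 3 factors.
chi = 2^3 = 8

8


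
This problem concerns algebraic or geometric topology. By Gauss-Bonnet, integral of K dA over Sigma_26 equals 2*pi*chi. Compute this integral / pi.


Gauss-Bonnet: integral K dA = 2*pi*chi(M).
chi(Sigma_26) = 2 - 2*26 = -50.
(integral K dA)/pi = 2*chi = 2*(-50) = -100

-100


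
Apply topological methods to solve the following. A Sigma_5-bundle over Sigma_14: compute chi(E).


For a fiber bundle F -> E -> B (with CW structure): chi(E) = chi(B) * chi(F).
chi(Sigma_14) = -26, chi(Sigma_5) = -8.
chi(E) = (-26) * (-8) = 208

208


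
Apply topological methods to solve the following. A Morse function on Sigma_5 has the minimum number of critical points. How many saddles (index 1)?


A perfect Morse function has m_k = b_k.
For Sigma_5: b_0=1, b_1=2g=10, b_2=1.
Saddles m_1 = 2g = 10

10
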